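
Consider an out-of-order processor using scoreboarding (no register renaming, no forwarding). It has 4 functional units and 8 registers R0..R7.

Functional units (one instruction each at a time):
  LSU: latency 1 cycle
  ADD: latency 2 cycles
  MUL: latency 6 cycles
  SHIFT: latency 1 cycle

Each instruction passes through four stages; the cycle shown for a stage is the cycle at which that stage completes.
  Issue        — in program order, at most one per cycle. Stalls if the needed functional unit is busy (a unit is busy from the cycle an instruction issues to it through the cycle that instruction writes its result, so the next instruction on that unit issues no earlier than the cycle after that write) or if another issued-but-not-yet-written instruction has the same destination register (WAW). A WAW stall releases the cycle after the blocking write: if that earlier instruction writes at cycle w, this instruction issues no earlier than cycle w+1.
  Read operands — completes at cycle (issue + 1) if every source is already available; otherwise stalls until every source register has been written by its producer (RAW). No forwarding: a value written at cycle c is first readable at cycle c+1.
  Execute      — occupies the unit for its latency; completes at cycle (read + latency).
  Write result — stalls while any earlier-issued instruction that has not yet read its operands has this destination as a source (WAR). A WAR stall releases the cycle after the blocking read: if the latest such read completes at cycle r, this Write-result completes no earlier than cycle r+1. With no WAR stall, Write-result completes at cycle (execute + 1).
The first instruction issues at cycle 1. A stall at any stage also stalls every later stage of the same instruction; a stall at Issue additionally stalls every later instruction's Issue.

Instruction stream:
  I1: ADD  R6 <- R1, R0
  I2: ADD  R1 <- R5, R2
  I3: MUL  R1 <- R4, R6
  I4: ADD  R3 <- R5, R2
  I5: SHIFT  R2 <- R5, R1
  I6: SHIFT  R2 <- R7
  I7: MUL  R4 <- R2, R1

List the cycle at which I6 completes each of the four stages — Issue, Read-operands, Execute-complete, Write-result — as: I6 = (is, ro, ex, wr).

I1  is:1  ro:2  ex:4  wr:5
I2  is:6  ro:7  ex:9  wr:10  — struct: ADD busy until I1 writes@5
I3  is:11  ro:12  ex:18  wr:19  — WAW R1: wait I2 write@10
I4  is:12  ro:13  ex:15  wr:16
I5  is:13  ro:20  ex:21  wr:22  — RAW R1: wait I3 write@19
I6  is:23  ro:24  ex:25  wr:26  — struct: SHIFT busy until I5 writes@22
I7  is:24  ro:27  ex:33  wr:34  — RAW R2: wait I6 write@26

I6 = (23, 24, 25, 26)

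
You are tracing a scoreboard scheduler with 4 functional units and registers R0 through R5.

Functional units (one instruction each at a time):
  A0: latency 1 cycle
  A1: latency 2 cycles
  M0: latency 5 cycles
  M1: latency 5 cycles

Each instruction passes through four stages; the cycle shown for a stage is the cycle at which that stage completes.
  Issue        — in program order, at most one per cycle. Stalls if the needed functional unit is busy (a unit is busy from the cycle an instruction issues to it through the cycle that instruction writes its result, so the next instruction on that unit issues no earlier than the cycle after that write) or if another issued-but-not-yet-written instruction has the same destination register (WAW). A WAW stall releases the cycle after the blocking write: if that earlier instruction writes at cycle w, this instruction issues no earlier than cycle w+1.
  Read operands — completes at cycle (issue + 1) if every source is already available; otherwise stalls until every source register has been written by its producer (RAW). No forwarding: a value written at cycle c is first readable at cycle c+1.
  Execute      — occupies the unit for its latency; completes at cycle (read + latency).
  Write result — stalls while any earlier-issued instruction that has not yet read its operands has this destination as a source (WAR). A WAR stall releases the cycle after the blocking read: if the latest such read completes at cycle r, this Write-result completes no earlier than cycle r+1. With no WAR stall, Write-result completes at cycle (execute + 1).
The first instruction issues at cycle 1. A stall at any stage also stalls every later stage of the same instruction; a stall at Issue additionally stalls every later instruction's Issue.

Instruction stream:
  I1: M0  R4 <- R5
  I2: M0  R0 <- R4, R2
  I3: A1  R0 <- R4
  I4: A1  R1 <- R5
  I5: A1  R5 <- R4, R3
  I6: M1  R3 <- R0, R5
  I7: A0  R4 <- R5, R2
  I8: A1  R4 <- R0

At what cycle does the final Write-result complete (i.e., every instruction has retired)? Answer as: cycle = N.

cycle = 39

t=1  I1 issues→M0
t=2  I1 reads
t=7  I1 exec-done
t=8  I1 writes R4
t=9  I2 issues→M0
t=10  I2 reads
t=15  I2 exec-done
t=16  I2 writes R0
t=17  I3 issues→A1
t=18  I3 reads
t=20  I3 exec-done
t=21  I3 writes R0
t=22  I4 issues→A1
t=23  I4 reads
t=25  I4 exec-done
t=26  I4 writes R1
t=27  I5 issues→A1
t=28  I5 reads · I6 issues→M1
t=29  I7 issues→A0
t=30  I5 exec-done
t=31  I5 writes R5
t=32  I6 reads · I7 reads
t=33  I7 exec-done
t=34  I7 writes R4
t=35  I8 issues→A1
t=36  I8 reads
t=37  I6 exec-done
t=38  I6 writes R3 · I8 exec-done
t=39  I8 writes R4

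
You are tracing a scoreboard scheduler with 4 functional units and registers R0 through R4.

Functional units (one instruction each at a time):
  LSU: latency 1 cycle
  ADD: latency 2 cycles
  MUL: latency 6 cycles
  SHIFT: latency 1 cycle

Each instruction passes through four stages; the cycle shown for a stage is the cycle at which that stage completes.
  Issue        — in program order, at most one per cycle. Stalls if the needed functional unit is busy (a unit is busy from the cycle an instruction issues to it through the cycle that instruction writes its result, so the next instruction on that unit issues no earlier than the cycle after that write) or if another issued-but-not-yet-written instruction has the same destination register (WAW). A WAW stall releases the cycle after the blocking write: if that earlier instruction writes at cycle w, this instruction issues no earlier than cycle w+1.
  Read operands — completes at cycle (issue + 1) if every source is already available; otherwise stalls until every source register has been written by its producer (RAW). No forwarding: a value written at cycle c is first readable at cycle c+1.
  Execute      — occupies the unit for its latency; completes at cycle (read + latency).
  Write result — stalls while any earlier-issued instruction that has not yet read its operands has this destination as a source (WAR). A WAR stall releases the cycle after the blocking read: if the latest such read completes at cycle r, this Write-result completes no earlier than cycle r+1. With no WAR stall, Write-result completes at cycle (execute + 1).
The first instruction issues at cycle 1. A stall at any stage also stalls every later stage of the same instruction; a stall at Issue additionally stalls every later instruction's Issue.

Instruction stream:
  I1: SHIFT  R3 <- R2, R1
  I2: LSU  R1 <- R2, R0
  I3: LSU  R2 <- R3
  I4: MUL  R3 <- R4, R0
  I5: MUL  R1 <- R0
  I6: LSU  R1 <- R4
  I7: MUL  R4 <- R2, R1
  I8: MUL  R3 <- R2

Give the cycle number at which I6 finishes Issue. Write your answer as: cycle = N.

cycle = 25

c1: I1 dispatched to SHIFT
c2: I1 operands ready, I2 dispatched to LSU
c3: I1 complete, I2 operands ready
c4: R3←I1, I2 complete
c5: R1←I2
c6: I3 dispatched to LSU
c7: I3 operands ready, I4 dispatched to MUL
c8: I3 complete, I4 operands ready
c9: R2←I3
c14: I4 complete
c15: R3←I4
c16: I5 dispatched to MUL
c17: I5 operands ready
c23: I5 complete
c24: R1←I5
c25: I6 dispatched to LSU
c26: I6 operands ready, I7 dispatched to MUL
c27: I6 complete
c28: R1←I6
c29: I7 operands ready
c35: I7 complete
c36: R4←I7
c37: I8 dispatched to MUL
c38: I8 operands ready
c44: I8 complete
c45: R3←I8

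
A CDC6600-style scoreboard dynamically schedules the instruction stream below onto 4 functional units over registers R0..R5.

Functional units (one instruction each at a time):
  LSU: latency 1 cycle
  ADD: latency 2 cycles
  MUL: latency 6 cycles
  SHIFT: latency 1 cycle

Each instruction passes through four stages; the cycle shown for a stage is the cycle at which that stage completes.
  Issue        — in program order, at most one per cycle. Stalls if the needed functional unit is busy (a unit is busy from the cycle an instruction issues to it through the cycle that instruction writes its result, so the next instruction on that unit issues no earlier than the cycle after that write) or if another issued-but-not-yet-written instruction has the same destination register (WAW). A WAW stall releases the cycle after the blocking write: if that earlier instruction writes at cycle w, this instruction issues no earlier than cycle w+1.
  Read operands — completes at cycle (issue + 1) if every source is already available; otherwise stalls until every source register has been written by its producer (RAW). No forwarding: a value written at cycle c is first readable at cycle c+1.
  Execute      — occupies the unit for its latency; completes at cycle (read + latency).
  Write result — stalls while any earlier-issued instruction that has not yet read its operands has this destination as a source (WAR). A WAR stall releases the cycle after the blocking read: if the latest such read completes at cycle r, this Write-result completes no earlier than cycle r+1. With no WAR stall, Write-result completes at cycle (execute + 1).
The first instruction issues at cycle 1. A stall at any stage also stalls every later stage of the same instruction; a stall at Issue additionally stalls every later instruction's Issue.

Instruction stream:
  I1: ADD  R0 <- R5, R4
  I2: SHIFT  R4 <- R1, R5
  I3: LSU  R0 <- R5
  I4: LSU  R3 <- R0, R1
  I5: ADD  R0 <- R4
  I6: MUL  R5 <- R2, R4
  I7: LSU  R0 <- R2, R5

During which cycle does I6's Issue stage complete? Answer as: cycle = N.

cycle = 12

I1: IS=1 RO=2 EX=4 WR=5
I2: IS=2 RO=3 EX=4 WR=5
I3: IS=6 RO=7 EX=8 WR=9  [WAW R0: wait I1 write@5]
I4: IS=10 RO=11 EX=12 WR=13  [struct: LSU busy until I3 writes@9]
I5: IS=11 RO=12 EX=14 WR=15
I6: IS=12 RO=13 EX=19 WR=20
I7: IS=16 RO=21 EX=22 WR=23  [WAW R0: wait I5 write@15; RAW R5: wait I6 write@20]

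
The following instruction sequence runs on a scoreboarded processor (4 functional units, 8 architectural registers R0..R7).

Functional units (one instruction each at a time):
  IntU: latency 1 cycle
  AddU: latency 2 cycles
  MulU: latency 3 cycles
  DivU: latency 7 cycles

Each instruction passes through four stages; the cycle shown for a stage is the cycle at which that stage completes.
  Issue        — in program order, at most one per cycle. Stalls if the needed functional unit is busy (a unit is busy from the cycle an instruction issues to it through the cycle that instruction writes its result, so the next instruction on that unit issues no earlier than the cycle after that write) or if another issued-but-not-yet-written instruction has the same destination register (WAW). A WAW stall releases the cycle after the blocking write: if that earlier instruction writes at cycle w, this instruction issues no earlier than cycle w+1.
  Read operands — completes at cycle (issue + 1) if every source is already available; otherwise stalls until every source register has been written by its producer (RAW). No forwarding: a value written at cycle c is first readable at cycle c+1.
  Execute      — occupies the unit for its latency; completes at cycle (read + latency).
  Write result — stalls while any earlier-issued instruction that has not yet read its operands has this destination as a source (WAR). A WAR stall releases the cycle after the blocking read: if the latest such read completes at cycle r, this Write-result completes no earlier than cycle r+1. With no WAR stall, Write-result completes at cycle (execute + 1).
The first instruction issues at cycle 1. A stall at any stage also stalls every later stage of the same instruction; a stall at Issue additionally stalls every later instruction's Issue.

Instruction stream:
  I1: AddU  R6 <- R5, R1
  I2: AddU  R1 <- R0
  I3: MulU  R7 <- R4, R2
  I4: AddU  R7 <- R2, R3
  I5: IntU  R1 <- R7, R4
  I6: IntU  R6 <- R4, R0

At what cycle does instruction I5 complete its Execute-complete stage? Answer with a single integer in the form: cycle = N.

1) issue 1, read 2, done 4, write 5
2) issue 6, read 7, done 9, write 10  <struct: AddU busy until I1 writes@5>
3) issue 7, read 8, done 11, write 12
4) issue 13, read 14, done 16, write 17  <WAW R7: wait I3 write@12>
5) issue 14, read 18, done 19, write 20  <RAW R7: wait I4 write@17>
6) issue 21, read 22, done 23, write 24  <struct: IntU busy until I5 writes@20>

cycle = 19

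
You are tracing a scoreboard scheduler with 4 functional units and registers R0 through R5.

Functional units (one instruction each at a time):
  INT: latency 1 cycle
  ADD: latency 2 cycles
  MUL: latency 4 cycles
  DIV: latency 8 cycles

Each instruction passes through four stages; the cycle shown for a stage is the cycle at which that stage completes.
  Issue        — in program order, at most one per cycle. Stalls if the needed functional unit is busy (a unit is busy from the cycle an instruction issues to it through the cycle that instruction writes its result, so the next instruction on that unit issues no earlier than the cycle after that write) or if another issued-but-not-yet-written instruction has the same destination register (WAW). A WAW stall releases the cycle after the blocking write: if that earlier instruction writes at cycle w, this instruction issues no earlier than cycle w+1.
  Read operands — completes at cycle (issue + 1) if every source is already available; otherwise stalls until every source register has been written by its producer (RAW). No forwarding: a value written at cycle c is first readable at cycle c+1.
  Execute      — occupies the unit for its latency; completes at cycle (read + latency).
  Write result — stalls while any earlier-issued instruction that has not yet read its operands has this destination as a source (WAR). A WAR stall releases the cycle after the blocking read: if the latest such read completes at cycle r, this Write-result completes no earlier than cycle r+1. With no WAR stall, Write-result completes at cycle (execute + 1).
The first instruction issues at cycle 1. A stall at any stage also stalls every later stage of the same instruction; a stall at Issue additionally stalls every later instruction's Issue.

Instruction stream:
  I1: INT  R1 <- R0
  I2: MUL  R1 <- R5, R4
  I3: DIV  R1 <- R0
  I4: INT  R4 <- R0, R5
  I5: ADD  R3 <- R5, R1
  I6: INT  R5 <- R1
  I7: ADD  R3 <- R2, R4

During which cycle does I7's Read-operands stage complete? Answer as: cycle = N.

[1] I1→INT
[2] I1 RO
[3] I1 EX
[4] I1 WR R1
[5] I2→MUL
[6] I2 RO
[10] I2 EX
[11] I2 WR R1
[12] I3→DIV
[13] I3 RO | I4→INT
[14] I4 RO | I5→ADD
[15] I4 EX
[16] I4 WR R4
[17] I6→INT
[21] I3 EX
[22] I3 WR R1
[23] I5 RO | I6 RO
[24] I6 EX
[25] I5 EX | I6 WR R5
[26] I5 WR R3
[27] I7→ADD
[28] I7 RO
[30] I7 EX
[31] I7 WR R3

cycle = 28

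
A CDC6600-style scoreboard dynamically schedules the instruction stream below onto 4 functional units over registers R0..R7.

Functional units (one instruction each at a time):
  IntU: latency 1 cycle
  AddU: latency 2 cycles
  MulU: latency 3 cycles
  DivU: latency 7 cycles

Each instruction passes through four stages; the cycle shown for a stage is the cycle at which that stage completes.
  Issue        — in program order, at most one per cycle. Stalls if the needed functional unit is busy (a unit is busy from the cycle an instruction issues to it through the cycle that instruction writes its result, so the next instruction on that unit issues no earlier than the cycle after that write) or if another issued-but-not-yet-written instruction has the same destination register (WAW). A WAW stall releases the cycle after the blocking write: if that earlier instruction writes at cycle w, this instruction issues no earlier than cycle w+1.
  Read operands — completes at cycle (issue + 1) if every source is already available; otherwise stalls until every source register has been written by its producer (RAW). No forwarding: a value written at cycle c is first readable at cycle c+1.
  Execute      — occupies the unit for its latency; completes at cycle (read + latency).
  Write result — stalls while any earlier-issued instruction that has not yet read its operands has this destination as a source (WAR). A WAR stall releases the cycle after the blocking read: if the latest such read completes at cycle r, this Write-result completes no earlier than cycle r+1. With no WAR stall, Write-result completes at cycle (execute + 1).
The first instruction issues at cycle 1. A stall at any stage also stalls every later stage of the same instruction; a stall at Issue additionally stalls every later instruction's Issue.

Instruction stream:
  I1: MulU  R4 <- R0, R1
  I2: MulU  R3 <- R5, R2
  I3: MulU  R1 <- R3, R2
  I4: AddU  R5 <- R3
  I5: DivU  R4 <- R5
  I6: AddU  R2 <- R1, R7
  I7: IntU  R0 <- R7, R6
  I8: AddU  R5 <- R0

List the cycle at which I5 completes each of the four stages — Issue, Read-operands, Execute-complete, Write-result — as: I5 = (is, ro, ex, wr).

I5 = (15, 19, 26, 27)

[I1] 1/2/5/6
[I2] 7/8/11/12  (struct: MulU busy until I1 writes@6)
[I3] 13/14/17/18  (struct: MulU busy until I2 writes@12)
[I4] 14/15/17/18
[I5] 15/19/26/27  (RAW R5: wait I4 write@18)
[I6] 19/20/22/23  (struct: AddU busy until I4 writes@18)
[I7] 20/21/22/23
[I8] 24/25/27/28  (struct: AddU busy until I6 writes@23)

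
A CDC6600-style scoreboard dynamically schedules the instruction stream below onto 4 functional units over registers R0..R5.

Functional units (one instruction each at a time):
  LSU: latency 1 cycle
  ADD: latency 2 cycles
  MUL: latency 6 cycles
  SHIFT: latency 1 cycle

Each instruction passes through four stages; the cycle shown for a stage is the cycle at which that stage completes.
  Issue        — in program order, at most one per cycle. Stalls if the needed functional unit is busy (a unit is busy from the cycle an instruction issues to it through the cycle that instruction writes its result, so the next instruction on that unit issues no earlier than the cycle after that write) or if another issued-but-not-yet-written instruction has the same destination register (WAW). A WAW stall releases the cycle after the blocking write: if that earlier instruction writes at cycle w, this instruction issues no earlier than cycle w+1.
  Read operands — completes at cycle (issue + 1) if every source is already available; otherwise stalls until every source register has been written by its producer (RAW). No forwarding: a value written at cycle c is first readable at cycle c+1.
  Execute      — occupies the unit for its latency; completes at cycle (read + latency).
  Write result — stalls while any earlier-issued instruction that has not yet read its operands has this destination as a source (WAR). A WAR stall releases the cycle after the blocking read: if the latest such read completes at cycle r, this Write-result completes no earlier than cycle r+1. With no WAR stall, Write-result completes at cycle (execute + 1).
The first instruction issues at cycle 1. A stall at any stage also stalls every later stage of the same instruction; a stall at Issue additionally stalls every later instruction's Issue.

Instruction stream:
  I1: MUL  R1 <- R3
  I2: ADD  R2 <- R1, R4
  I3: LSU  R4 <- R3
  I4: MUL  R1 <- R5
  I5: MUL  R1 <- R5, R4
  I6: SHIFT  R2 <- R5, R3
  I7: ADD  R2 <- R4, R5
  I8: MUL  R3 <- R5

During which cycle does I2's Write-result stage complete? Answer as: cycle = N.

cycle = 13

I1: IS=1 RO=2 EX=8 WR=9
I2: IS=2 RO=10 EX=12 WR=13  [RAW R1: wait I1 write@9]
I3: IS=3 RO=4 EX=5 WR=11  [WAR R4: wait I2 read@10]
I4: IS=10 RO=11 EX=17 WR=18  [struct: MUL busy until I1 writes@9]
I5: IS=19 RO=20 EX=26 WR=27  [struct: MUL busy until I4 writes@18]
I6: IS=20 RO=21 EX=22 WR=23
I7: IS=24 RO=25 EX=27 WR=28  [WAW R2: wait I6 write@23]
I8: IS=28 RO=29 EX=35 WR=36  [struct: MUL busy until I5 writes@27]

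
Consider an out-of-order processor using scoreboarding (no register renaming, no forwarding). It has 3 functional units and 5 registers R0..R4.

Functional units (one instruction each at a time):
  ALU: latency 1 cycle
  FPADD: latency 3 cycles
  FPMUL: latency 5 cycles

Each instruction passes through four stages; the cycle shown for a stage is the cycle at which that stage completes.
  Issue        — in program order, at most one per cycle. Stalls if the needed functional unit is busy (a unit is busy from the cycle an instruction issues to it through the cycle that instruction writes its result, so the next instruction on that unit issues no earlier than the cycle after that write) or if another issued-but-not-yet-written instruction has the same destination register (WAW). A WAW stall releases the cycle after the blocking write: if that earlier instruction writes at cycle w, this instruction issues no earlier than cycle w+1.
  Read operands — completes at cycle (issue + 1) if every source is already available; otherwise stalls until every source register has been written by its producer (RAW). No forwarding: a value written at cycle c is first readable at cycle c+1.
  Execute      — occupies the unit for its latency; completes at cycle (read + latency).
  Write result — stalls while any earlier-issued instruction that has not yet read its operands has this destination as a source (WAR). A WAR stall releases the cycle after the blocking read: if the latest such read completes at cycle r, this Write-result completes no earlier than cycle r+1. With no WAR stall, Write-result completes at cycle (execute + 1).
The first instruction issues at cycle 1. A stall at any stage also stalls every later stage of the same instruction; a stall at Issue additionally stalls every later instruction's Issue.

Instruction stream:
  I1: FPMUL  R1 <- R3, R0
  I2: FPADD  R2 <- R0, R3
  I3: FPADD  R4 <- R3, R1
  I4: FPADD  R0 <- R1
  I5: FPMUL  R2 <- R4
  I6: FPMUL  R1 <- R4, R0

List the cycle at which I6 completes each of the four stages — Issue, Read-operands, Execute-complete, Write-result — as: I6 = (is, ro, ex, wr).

I1  is:1  ro:2  ex:7  wr:8
I2  is:2  ro:3  ex:6  wr:7
I3  is:8  ro:9  ex:12  wr:13  — struct: FPADD busy until I2 writes@7
I4  is:14  ro:15  ex:18  wr:19  — struct: FPADD busy until I3 writes@13
I5  is:15  ro:16  ex:21  wr:22
I6  is:23  ro:24  ex:29  wr:30  — struct: FPMUL busy until I5 writes@22

I6 = (23, 24, 29, 30)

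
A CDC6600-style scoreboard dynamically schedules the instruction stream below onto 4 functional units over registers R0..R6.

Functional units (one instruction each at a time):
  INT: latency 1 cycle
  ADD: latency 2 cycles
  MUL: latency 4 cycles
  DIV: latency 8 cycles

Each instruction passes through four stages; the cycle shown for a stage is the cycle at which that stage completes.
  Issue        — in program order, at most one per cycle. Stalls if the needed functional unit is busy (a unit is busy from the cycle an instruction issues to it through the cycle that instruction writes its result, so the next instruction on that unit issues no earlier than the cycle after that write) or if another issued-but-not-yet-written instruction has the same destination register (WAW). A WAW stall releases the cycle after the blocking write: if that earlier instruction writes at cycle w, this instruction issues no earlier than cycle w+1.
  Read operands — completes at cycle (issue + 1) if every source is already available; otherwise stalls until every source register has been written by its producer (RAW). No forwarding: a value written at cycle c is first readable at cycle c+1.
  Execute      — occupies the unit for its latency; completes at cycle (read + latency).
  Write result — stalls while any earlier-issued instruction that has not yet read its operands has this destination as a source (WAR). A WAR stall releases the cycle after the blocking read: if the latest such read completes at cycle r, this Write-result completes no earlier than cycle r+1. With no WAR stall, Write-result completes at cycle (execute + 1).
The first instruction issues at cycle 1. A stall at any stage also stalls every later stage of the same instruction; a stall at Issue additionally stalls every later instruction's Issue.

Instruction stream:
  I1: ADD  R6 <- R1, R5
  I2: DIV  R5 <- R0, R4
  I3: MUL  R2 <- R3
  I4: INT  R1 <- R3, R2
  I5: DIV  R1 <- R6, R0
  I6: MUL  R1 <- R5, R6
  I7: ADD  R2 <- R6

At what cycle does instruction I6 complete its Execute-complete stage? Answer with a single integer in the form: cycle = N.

cycle = 29

c1: issue I1 (ADD)
c2: I1 read-ops | issue I2 (DIV)
c3: I2 read-ops | issue I3 (MUL)
c4: I1 finished on ADD | I3 read-ops | issue I4 (INT)
c5: I1→R6
c8: I3 finished on MUL
c9: I3→R2
c10: I4 read-ops
c11: I2 finished on DIV | I4 finished on INT
c12: I2→R5 | I4→R1
c13: issue I5 (DIV)
c14: I5 read-ops
c22: I5 finished on DIV
c23: I5→R1
c24: issue I6 (MUL)
c25: I6 read-ops | issue I7 (ADD)
c26: I7 read-ops
c28: I7 finished on ADD
c29: I6 finished on MUL | I7→R2
c30: I6→R1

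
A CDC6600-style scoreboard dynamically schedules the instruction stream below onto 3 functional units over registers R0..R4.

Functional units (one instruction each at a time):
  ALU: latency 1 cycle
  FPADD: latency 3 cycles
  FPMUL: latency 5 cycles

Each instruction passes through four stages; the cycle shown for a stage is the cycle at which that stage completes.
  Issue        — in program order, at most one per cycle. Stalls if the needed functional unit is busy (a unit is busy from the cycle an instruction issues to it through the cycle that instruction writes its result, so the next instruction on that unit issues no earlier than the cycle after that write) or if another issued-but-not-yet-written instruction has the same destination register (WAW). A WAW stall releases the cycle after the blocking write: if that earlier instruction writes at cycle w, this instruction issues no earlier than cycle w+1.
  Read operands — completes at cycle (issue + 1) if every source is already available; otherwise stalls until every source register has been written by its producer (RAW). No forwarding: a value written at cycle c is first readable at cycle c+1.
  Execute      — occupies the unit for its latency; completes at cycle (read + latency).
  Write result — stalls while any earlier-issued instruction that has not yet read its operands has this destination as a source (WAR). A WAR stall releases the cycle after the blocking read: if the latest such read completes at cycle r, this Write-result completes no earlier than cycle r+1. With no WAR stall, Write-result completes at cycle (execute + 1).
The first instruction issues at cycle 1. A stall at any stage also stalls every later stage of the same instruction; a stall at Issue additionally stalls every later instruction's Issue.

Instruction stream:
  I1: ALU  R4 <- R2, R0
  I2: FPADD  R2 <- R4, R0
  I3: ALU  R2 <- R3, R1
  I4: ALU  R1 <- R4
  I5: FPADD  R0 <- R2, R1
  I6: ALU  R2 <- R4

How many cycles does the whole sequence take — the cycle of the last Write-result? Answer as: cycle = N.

cycle = 22

I1 -> (1, 2, 3, 4)
I2 -> (2, 5, 8, 9)  // RAW R4: wait I1 write@4
I3 -> (10, 11, 12, 13)  // WAW R2: wait I2 write@9
I4 -> (14, 15, 16, 17)  // struct: ALU busy until I3 writes@13
I5 -> (15, 18, 21, 22)  // RAW R1: wait I4 write@17
I6 -> (18, 19, 20, 21)  // struct: ALU busy until I4 writes@17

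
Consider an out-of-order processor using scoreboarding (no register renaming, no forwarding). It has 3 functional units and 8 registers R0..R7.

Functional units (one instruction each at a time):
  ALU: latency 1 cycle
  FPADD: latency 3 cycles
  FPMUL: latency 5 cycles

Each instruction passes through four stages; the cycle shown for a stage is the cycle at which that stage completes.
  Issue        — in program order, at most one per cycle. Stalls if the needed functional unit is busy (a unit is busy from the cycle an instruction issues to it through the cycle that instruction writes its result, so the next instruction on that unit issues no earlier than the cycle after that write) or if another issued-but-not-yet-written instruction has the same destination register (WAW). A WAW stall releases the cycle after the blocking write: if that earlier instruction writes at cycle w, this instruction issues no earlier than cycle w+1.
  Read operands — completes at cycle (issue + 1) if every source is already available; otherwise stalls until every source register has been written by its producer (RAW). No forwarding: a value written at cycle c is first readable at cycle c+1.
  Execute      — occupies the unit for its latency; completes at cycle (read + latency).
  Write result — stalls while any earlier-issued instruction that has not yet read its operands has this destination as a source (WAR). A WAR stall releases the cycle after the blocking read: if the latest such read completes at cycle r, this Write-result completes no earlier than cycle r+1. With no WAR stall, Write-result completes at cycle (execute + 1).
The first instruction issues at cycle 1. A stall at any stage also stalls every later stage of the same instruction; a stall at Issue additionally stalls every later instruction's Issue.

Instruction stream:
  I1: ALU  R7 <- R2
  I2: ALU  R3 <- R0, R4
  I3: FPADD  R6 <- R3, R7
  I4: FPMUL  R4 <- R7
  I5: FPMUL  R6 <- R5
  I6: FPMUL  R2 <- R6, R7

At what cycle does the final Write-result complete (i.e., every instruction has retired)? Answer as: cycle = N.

[1] issue I1 (ALU)
[2] I1 read-ops
[3] I1 finished on ALU
[4] I1→R7
[5] issue I2 (ALU)
[6] I2 read-ops | issue I3 (FPADD)
[7] I2 finished on ALU | issue I4 (FPMUL)
[8] I2→R3 | I4 read-ops
[9] I3 read-ops
[12] I3 finished on FPADD
[13] I3→R6 | I4 finished on FPMUL
[14] I4→R4
[15] issue I5 (FPMUL)
[16] I5 read-ops
[21] I5 finished on FPMUL
[22] I5→R6
[23] issue I6 (FPMUL)
[24] I6 read-ops
[29] I6 finished on FPMUL
[30] I6→R2

cycle = 30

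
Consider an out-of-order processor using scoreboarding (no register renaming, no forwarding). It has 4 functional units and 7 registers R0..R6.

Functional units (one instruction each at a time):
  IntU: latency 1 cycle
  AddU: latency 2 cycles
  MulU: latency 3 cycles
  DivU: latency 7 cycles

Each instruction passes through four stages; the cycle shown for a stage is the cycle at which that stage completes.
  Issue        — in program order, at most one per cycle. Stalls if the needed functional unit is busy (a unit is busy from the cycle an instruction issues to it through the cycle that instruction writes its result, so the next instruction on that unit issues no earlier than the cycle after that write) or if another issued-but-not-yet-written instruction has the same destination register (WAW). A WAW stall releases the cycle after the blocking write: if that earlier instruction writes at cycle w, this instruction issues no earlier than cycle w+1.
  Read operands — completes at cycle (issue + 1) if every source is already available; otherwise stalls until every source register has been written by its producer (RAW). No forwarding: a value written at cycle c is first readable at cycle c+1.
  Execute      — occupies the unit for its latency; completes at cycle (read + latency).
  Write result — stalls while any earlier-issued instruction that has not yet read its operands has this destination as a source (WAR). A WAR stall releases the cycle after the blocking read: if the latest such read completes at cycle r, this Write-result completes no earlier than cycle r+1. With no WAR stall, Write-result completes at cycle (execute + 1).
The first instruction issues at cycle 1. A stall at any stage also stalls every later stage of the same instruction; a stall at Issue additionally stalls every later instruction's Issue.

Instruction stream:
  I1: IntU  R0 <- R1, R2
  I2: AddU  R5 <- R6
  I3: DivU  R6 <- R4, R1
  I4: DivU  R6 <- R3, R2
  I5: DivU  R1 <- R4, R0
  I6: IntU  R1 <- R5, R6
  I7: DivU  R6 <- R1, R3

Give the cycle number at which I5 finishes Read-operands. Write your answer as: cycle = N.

[I1] 1/2/3/4
[I2] 2/3/5/6
[I3] 3/4/11/12
[I4] 13/14/21/22  (struct: DivU busy until I3 writes@12)
[I5] 23/24/31/32  (struct: DivU busy until I4 writes@22)
[I6] 33/34/35/36  (WAW R1: wait I5 write@32)
[I7] 34/37/44/45  (RAW R1: wait I6 write@36)

cycle = 24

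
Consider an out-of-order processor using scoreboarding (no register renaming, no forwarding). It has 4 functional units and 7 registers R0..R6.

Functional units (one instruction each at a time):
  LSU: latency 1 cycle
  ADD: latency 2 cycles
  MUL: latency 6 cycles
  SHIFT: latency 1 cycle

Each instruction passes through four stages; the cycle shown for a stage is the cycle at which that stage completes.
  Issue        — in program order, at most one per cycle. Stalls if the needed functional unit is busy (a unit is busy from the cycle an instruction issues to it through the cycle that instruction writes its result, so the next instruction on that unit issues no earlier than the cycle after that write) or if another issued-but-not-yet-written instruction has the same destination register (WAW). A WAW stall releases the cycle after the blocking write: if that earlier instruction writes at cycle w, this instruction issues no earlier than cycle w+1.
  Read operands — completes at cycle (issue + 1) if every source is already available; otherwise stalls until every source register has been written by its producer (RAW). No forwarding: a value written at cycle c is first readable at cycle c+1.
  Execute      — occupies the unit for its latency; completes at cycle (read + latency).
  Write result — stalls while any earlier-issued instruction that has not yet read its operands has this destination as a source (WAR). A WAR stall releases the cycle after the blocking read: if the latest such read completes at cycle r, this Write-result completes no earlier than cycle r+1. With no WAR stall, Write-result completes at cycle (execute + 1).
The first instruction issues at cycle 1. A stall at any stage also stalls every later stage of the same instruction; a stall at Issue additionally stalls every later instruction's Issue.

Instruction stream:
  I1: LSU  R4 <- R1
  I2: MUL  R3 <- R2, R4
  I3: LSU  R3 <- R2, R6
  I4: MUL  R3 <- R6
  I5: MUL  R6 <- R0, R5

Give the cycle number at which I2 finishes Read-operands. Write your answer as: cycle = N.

cycle = 5

I1  is:1  ro:2  ex:3  wr:4
I2  is:2  ro:5  ex:11  wr:12  — RAW R4: wait I1 write@4
I3  is:13  ro:14  ex:15  wr:16  — WAW R3: wait I2 write@12
I4  is:17  ro:18  ex:24  wr:25  — WAW R3: wait I3 write@16
I5  is:26  ro:27  ex:33  wr:34  — struct: MUL busy until I4 writes@25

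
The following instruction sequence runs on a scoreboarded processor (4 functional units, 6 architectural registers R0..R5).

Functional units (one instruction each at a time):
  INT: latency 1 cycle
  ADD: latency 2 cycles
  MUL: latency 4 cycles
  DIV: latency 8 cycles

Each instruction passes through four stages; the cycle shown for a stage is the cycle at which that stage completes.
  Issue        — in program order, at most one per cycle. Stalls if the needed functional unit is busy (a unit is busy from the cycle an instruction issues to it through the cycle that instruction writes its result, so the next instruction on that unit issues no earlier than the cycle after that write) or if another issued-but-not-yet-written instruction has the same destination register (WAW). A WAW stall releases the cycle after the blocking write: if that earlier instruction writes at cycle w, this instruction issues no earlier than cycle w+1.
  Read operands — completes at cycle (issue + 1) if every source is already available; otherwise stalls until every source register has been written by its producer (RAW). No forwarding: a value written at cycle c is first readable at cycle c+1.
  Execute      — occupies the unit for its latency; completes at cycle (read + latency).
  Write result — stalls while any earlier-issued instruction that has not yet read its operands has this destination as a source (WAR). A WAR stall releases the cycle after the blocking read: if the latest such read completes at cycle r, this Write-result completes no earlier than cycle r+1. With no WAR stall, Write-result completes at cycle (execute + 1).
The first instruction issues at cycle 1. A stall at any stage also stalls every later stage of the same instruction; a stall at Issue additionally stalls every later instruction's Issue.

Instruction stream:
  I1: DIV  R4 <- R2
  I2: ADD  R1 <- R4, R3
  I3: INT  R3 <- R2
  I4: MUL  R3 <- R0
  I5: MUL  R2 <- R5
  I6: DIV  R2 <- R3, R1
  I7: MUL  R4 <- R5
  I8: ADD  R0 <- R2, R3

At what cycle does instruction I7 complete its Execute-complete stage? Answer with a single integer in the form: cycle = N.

I1 -> (1, 2, 10, 11)
I2 -> (2, 12, 14, 15)  // RAW R4: wait I1 write@11
I3 -> (3, 4, 5, 13)  // WAR R3: wait I2 read@12
I4 -> (14, 15, 19, 20)  // WAW R3: wait I3 write@13
I5 -> (21, 22, 26, 27)  // struct: MUL busy until I4 writes@20
I6 -> (28, 29, 37, 38)  // WAW R2: wait I5 write@27
I7 -> (29, 30, 34, 35)
I8 -> (30, 39, 41, 42)  // RAW R2: wait I6 write@38

cycle = 34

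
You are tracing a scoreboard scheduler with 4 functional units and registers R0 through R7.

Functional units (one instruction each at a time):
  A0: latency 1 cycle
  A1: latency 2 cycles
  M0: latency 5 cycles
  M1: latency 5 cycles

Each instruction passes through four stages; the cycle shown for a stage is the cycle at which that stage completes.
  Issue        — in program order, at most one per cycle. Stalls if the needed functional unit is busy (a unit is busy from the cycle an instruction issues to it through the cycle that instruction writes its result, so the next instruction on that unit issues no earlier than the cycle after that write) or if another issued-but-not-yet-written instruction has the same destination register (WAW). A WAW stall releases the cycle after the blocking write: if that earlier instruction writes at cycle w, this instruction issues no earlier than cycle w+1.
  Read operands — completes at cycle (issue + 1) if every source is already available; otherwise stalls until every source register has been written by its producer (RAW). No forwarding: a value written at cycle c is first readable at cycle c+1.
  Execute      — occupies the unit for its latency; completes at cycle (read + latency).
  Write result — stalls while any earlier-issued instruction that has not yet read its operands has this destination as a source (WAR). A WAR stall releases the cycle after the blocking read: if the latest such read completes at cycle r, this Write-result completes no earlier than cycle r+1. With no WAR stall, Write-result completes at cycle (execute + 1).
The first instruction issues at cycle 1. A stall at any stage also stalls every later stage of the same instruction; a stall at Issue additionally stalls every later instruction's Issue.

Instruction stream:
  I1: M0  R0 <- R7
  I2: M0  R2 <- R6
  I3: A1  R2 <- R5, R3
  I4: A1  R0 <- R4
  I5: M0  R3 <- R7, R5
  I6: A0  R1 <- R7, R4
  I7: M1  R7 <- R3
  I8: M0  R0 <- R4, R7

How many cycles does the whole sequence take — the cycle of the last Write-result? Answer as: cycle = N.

c1: issue I1 (M0)
c2: I1 read-ops
c7: I1 finished on M0
c8: I1→R0
c9: issue I2 (M0)
c10: I2 read-ops
c15: I2 finished on M0
c16: I2→R2
c17: issue I3 (A1)
c18: I3 read-ops
c20: I3 finished on A1
c21: I3→R2
c22: issue I4 (A1)
c23: I4 read-ops, issue I5 (M0)
c24: I5 read-ops, issue I6 (A0)
c25: I4 finished on A1, I6 read-ops, issue I7 (M1)
c26: I4→R0, I6 finished on A0
c27: I6→R1
c29: I5 finished on M0
c30: I5→R3
c31: I7 read-ops, issue I8 (M0)
c36: I7 finished on M1
c37: I7→R7
c38: I8 read-ops
c43: I8 finished on M0
c44: I8→R0

cycle = 44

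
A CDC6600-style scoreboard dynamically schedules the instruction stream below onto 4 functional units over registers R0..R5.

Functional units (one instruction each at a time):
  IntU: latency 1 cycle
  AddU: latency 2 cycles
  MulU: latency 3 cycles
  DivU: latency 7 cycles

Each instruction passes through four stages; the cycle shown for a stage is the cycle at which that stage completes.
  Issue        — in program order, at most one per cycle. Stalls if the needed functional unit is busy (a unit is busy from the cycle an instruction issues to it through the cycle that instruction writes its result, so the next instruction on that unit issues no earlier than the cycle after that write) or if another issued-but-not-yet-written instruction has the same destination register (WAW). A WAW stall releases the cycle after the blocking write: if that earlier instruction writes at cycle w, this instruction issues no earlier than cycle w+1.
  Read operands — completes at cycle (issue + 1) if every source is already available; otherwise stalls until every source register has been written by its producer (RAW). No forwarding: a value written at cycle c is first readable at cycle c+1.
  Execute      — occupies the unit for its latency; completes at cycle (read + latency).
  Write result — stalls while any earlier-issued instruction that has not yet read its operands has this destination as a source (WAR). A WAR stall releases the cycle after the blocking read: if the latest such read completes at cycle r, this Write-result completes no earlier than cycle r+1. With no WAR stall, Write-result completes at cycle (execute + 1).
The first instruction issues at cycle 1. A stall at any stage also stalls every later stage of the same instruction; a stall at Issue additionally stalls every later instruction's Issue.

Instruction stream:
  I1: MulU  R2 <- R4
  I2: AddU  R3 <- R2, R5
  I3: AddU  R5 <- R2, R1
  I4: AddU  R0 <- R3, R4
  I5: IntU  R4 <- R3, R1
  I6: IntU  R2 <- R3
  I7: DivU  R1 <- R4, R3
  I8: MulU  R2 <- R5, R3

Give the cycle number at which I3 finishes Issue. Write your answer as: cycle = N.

[I1] 1/2/5/6
[I2] 2/7/9/10  (RAW R2: wait I1 write@6)
[I3] 11/12/14/15  (struct: AddU busy until I2 writes@10)
[I4] 16/17/19/20  (struct: AddU busy until I3 writes@15)
[I5] 17/18/19/20
[I6] 21/22/23/24  (struct: IntU busy until I5 writes@20)
[I7] 22/23/30/31
[I8] 25/26/29/30  (WAW R2: wait I6 write@24)

cycle = 11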